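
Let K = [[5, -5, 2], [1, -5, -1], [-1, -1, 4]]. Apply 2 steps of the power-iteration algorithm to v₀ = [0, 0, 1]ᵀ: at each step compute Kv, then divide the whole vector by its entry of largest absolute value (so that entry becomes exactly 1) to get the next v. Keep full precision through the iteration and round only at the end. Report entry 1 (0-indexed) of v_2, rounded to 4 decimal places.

0.1304

Kv0 = (2.00000, -1.00000, 4.00000); divide by 4.00000 → v1 = (0.50000, -0.25000, 1.00000)
Kv1 = (5.75000, 0.75000, 3.75000); divide by 5.75000 → v2 = (1.00000, 0.13043, 0.65217)
Requested entry of v2: 3/23 = 0.1304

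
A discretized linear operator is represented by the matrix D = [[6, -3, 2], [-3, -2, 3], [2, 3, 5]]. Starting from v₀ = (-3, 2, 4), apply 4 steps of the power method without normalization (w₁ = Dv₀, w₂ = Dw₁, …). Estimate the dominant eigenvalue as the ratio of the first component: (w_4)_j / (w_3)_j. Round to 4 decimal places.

w1 = Dv₀ = (6·(-3) + (-3)·2 + 2·4; (-3)·(-3) + (-2)·2 + 3·4; 2·(-3) + 3·2 + 5·4) = (-16, 17, 20)
w2 = Dw1 = (6·(-16) + (-3)·17 + 2·20; (-3)·(-16) + (-2)·17 + 3·20; 2·(-16) + 3·17 + 5·20) = (-107, 74, 119)
w3 = Dw2 = (-626, 530, 603)
w4 = Dw3 = (-4140, 2627, 3353)
Ratio at component: -4140 / -626 = 6.6134

λ ≈ 6.6134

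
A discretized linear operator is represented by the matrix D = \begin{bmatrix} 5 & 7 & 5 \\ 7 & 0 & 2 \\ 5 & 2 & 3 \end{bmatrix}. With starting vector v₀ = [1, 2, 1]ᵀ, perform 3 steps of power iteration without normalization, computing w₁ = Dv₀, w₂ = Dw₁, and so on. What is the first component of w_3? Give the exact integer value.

w1 = Dv₀ = (24, 9, 12)
w2 = Dw1 = (243, 192, 174)
w3 = Dw2 = (3429, 2049, 2121)
The requested component of w3 is 3429.

3429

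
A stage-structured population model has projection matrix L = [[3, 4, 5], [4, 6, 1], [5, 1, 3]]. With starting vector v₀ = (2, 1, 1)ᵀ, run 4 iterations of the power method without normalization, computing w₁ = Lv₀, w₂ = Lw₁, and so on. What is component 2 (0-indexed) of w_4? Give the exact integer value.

15326

w1 = Lv₀ = (15, 15, 14)
w2 = Lw1 = (175, 164, 132)
w3 = Lw2 = (1841, 1816, 1435)
w4 = Lw3 = (19962, 19695, 15326)
The requested component of w4 is 15326.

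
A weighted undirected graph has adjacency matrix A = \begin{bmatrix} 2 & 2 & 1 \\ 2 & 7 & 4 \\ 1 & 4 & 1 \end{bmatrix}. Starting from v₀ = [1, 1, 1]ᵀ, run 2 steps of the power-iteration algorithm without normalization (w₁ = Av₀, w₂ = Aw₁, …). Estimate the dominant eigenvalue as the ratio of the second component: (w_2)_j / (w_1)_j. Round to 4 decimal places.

9.6154

w1 = Av₀ = (5, 13, 6)
w2 = Aw1 = (42, 125, 63)
Ratio at component: 125 / 13 = 9.6154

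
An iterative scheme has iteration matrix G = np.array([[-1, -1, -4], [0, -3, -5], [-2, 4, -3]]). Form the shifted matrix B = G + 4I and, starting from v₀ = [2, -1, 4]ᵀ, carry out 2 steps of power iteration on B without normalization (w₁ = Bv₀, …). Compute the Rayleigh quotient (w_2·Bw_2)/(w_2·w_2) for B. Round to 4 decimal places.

μ ≈ 1.8678

B = G + 4I has rows (3, -1, -4); (0, 1, -5); (-2, 4, 1)
w1 = Bv₀ = (3·2 + (-1)·(-1) + (-4)·4; 0·2 + 1·(-1) + (-5)·4; (-2)·2 + 4·(-1) + 1·4) = (-9, -21, -4)
w2 = Bw1 = (3·(-9) + (-1)·(-21) + (-4)·(-4); 0·(-9) + 1·(-21) + (-5)·(-4); (-2)·(-9) + 4·(-21) + 1·(-4)) = (10, -1, -70)
Bw2 = (311, 349, -94)
w2·Bw2 = 9341; w2·w2 = 5001; μ ≈ 9341/5001 = 1.8678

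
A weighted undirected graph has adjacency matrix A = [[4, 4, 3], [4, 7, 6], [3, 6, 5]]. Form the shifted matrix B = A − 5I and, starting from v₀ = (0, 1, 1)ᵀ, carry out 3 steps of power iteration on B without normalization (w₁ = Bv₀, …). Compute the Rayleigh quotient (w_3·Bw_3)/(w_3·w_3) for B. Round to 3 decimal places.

B = A − 5I has rows (-1, 4, 3); (4, 2, 6); (3, 6, 0)
w1 = Bv₀ = ((-1)·0 + 4·1 + 3·1; 4·0 + 2·1 + 6·1; 3·0 + 6·1 + 0·1) = (7, 8, 6)
w2 = Bw1 = ((-1)·7 + 4·8 + 3·6; 4·7 + 2·8 + 6·6; 3·7 + 6·8 + 0·6) = (43, 80, 69)
w3 = Bw2 = (484, 746, 609)
Bw3 = (4327, 7082, 5928)
w3·Bw3 = 10987592; w3·w3 = 1161653; μ ≈ 10987592/1161653 = 9.459

9.459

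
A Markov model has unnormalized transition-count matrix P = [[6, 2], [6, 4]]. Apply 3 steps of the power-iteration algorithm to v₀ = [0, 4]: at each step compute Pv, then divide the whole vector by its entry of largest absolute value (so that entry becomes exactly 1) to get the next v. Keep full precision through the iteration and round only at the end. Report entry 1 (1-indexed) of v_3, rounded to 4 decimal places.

Pv0 = (8.00000, 16.00000); divide by 16.00000 → v1 = (0.50000, 1.00000)
Pv1 = (5.00000, 7.00000); divide by 7.00000 → v2 = (0.71429, 1.00000)
Pv2 = (6.28571, 8.28571); divide by 8.28571 → v3 = (0.75862, 1.00000)
Requested entry of v3: 704/928 = 0.7586

0.7586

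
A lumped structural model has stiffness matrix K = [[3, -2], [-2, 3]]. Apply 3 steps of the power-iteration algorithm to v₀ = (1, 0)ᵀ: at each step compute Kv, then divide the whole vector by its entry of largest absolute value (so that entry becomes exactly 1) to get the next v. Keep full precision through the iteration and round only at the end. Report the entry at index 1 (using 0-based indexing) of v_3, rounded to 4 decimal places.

Kv0 = (3.00000, -2.00000); divide by 3.00000 → v1 = (1.00000, -0.66667)
Kv1 = (4.33333, -4.00000); divide by 4.33333 → v2 = (1.00000, -0.92308)
Kv2 = (4.84615, -4.76923); divide by 4.84615 → v3 = (1.00000, -0.98413)
Requested entry of v3: -62/63 = -0.9841

-0.9841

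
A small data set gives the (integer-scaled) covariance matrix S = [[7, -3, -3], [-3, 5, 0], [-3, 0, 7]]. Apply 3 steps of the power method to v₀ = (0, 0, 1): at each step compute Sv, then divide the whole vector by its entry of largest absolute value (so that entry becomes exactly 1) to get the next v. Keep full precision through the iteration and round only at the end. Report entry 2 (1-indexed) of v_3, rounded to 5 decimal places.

0.32143

Sv0 = (-3.000000, 0.000000, 7.000000); divide by 7.000000 → v1 = (-0.428571, 0.000000, 1.000000)
Sv1 = (-6.000000, 1.285714, 8.285714); divide by 8.285714 → v2 = (-0.724138, 0.155172, 1.000000)
Sv2 = (-8.534483, 2.948276, 9.172414); divide by 9.172414 → v3 = (-0.930451, 0.321429, 1.000000)
Requested entry of v3: 171/532 = 0.32143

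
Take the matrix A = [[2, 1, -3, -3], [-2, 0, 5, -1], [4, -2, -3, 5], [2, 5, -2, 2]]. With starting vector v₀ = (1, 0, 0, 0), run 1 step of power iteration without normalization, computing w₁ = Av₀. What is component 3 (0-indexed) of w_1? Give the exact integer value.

2

w1 = Av₀ = (2, -2, 4, 2)
The requested component of w1 is 2.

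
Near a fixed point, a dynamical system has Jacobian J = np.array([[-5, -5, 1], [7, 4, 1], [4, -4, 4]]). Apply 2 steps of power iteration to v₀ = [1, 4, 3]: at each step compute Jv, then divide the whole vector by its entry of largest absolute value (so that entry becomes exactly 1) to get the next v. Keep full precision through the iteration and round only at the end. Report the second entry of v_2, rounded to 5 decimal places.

0.26042

Jv0 = (-22.000000, 26.000000, 0.000000); divide by 26.000000 → v1 = (-0.846154, 1.000000, 0.000000)
Jv1 = (-0.769231, -1.923077, -7.384615); divide by -7.384615 → v2 = (0.104167, 0.260417, 1.000000)
Requested entry of v2: -50/-192 = 0.26042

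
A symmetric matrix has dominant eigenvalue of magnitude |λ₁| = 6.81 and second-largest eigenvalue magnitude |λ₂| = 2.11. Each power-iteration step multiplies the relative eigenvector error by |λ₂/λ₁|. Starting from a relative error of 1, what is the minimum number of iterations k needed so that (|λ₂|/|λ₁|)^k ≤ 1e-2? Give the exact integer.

4

|λ₂/λ₁| = 2.11/6.81 = 0.30984
Need k ≥ ln(1e-2) / ln(0.30984) = -4.6052 / -1.1717 ≈ 3.930
Smallest integer k satisfying the bound: 4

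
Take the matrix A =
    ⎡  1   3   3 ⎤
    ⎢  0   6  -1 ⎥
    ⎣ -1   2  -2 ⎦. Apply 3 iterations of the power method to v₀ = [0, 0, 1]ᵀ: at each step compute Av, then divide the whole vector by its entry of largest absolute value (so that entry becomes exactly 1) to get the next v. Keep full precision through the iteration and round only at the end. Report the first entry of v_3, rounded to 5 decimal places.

0.91304

Av0 = (3.000000, -1.000000, -2.000000); divide by 3.000000 → v1 = (1.000000, -0.333333, -0.666667)
Av1 = (-2.000000, -1.333333, -0.333333); divide by -2.000000 → v2 = (1.000000, 0.666667, 0.166667)
Av2 = (3.500000, 3.833333, 0.000000); divide by 3.833333 → v3 = (0.913043, 1.000000, 0.000000)
Requested entry of v3: -21/-23 = 0.91304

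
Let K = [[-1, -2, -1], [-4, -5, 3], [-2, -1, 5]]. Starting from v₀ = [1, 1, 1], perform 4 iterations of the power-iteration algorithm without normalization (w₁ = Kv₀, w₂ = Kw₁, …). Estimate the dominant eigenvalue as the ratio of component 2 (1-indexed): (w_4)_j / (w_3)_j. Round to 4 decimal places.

-7.8197

w1 = Kv₀ = (-4, -6, 2)
w2 = Kw1 = (14, 52, 24)
w3 = Kw2 = (-142, -244, 40)
w4 = Kw3 = (590, 1908, 728)
Ratio at component: 1908 / -244 = -7.8197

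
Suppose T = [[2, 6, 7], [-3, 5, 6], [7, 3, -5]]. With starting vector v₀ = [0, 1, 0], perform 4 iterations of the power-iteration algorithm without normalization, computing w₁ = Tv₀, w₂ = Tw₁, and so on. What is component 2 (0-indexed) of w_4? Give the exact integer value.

3024

w1 = Tv₀ = (2·0 + 6·1 + 7·0; (-3)·0 + 5·1 + 6·0; 7·0 + 3·1 + (-5)·0) = (6, 5, 3)
w2 = Tw1 = (2·6 + 6·5 + 7·3; (-3)·6 + 5·5 + 6·3; 7·6 + 3·5 + (-5)·3) = (63, 25, 42)
w3 = Tw2 = (570, 188, 306)
w4 = Tw3 = (4410, 1066, 3024)
The requested component of w4 is 3024.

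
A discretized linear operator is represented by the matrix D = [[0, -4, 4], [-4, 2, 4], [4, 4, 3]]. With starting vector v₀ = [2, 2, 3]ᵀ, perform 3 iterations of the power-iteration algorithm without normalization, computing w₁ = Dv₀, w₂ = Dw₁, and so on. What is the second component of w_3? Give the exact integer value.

420

w1 = Dv₀ = (4, 8, 25)
w2 = Dw1 = (68, 100, 123)
w3 = Dw2 = (92, 420, 1041)
The requested component of w3 is 420.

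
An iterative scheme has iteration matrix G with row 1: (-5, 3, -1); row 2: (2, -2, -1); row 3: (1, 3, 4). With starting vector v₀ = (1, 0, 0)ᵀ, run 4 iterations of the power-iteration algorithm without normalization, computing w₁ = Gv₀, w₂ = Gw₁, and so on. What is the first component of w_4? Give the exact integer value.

1250

w1 = Gv₀ = ((-5)·1 + 3·0 + (-1)·0; 2·1 + (-2)·0 + (-1)·0; 1·1 + 3·0 + 4·0) = (-5, 2, 1)
w2 = Gw1 = ((-5)·(-5) + 3·2 + (-1)·1; 2·(-5) + (-2)·2 + (-1)·1; 1·(-5) + 3·2 + 4·1) = (30, -15, 5)
w3 = Gw2 = (-200, 85, 5)
w4 = Gw3 = (1250, -575, 75)
The requested component of w4 is 1250.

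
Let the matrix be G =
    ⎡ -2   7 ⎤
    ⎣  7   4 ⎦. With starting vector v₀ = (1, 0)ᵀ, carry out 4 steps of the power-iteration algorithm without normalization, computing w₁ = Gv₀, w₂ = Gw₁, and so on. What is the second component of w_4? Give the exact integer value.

w1 = Gv₀ = ((-2)·1 + 7·0; 7·1 + 4·0) = (-2, 7)
w2 = Gw1 = ((-2)·(-2) + 7·7; 7·(-2) + 4·7) = (53, 14)
w3 = Gw2 = (-8, 427)
w4 = Gw3 = (3005, 1652)
The requested component of w4 is 1652.

1652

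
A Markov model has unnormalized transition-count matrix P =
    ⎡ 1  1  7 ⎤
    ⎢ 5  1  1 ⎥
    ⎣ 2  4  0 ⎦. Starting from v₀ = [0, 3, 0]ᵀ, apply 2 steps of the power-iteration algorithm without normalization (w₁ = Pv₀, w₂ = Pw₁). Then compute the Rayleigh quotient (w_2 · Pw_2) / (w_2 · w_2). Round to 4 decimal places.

4.5560

w1 = Pv₀ = (3, 3, 12)
w2 = Pw1 = (90, 30, 18)
Pw2 = (246, 498, 300)
w2·Pw2 = 90·246 + 30·498 + 18·300 = 42480; w2·w2 = 90·90 + 30·30 + 18·18 = 9324
λ ≈ 42480/9324 = 4.5560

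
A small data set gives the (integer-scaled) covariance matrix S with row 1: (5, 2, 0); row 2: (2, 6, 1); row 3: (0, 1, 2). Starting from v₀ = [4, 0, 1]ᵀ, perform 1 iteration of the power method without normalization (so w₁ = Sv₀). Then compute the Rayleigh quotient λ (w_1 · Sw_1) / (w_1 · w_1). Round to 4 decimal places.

6.7010

w1 = Sv₀ = (5·4 + 2·0 + 0·1; 2·4 + 6·0 + 1·1; 0·4 + 1·0 + 2·1) = (20, 9, 2)
Sw1 = (118, 96, 13)
w1·Sw1 = 20·118 + 9·96 + 2·13 = 3250; w1·w1 = 20·20 + 9·9 + 2·2 = 485
λ ≈ 3250/485 = 6.7010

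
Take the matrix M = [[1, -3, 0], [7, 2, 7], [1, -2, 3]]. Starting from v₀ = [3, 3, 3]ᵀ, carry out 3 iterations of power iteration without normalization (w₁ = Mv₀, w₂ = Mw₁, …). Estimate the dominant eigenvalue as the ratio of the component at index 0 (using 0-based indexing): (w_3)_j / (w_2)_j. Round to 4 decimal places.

w1 = Mv₀ = (1·3 + (-3)·3 + 0·3; 7·3 + 2·3 + 7·3; 1·3 + (-2)·3 + 3·3) = (-6, 48, 6)
w2 = Mw1 = (1·(-6) + (-3)·48 + 0·6; 7·(-6) + 2·48 + 7·6; 1·(-6) + (-2)·48 + 3·6) = (-150, 96, -84)
w3 = Mw2 = (-438, -1446, -594)
Ratio at component: -438 / -150 = 2.9200

λ ≈ 2.9200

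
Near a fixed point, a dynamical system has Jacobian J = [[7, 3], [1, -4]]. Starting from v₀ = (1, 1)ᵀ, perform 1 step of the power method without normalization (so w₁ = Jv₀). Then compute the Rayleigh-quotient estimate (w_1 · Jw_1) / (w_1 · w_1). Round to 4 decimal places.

λ ≈ 4.9908

w1 = Jv₀ = (7·1 + 3·1; 1·1 + (-4)·1) = (10, -3)
Jw1 = (61, 22)
w1·Jw1 = 10·61 + (-3)·22 = 544; w1·w1 = 10·10 + (-3)·(-3) = 109
λ ≈ 544/109 = 4.9908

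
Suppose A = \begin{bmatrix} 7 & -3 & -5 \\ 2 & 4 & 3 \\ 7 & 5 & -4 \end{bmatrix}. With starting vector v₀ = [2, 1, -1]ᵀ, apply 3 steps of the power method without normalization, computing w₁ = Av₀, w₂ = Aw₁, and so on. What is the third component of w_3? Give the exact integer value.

w1 = Av₀ = (16, 5, 23)
w2 = Aw1 = (-18, 121, 45)
w3 = Aw2 = (-714, 583, 299)
The requested component of w3 is 299.

299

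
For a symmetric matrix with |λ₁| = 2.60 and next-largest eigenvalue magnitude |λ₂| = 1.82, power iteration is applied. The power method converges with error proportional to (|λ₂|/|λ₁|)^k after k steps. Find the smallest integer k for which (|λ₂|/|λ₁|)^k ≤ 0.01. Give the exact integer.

|λ₂/λ₁| = 1.82/2.60 = 0.70000
Need k ≥ ln(0.01) / ln(0.70000) = -4.6052 / -0.3567 ≈ 12.911
Smallest integer k satisfying the bound: 13

13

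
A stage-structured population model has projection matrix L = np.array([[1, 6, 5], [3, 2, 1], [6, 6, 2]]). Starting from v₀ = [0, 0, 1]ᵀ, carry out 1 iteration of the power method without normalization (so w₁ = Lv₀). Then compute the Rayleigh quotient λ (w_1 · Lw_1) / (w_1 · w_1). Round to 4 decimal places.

λ ≈ 6.8000

w1 = Lv₀ = (5, 1, 2)
Lw1 = (21, 19, 40)
w1·Lw1 = 5·21 + 1·19 + 2·40 = 204; w1·w1 = 5·5 + 1·1 + 2·2 = 30
λ ≈ 204/30 = 6.8000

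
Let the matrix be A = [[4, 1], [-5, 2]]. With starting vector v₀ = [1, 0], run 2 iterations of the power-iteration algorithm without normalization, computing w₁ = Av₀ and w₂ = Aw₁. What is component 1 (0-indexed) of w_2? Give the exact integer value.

w1 = Av₀ = (4·1 + 1·0; (-5)·1 + 2·0) = (4, -5)
w2 = Aw1 = (4·4 + 1·(-5); (-5)·4 + 2·(-5)) = (11, -30)
The requested component of w2 is -30.

-30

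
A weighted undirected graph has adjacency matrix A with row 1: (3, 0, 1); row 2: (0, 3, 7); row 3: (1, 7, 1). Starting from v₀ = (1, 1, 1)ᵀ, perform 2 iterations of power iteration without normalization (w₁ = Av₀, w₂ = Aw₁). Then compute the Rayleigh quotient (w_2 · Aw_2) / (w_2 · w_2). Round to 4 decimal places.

w1 = Av₀ = (3·1 + 0·1 + 1·1; 0·1 + 3·1 + 7·1; 1·1 + 7·1 + 1·1) = (4, 10, 9)
w2 = Aw1 = (3·4 + 0·10 + 1·9; 0·4 + 3·10 + 7·9; 1·4 + 7·10 + 1·9) = (21, 93, 83)
Aw2 = (146, 860, 755)
w2·Aw2 = 21·146 + 93·860 + 83·755 = 145711; w2·w2 = 21·21 + 93·93 + 83·83 = 15979
λ ≈ 145711/15979 = 9.1189

λ ≈ 9.1189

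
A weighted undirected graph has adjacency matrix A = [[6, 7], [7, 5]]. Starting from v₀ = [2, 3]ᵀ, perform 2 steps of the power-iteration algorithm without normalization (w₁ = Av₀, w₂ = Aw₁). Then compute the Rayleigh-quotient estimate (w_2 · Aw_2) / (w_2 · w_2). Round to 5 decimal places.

12.51766

w1 = Av₀ = (6·2 + 7·3; 7·2 + 5·3) = (33, 29)
w2 = Aw1 = (6·33 + 7·29; 7·33 + 5·29) = (401, 376)
Aw2 = (5038, 4687)
w2·Aw2 = 401·5038 + 376·4687 = 3782550; w2·w2 = 401·401 + 376·376 = 302177
λ ≈ 3782550/302177 = 12.51766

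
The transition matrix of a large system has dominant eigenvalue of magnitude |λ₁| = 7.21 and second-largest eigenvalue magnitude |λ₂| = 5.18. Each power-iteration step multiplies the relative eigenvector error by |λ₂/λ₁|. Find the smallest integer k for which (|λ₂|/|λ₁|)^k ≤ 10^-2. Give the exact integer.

14

|λ₂/λ₁| = 5.18/7.21 = 0.71845
Need k ≥ ln(10^-2) / ln(0.71845) = -4.6052 / -0.3307 ≈ 13.927
Smallest integer k satisfying the bound: 14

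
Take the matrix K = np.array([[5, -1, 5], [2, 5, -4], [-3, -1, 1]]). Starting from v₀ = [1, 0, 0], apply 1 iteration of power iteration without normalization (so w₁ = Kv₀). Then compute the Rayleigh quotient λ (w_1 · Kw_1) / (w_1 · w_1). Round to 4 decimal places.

w1 = Kv₀ = (5, 2, -3)
Kw1 = (8, 32, -20)
w1·Kw1 = 5·8 + 2·32 + (-3)·(-20) = 164; w1·w1 = 5·5 + 2·2 + (-3)·(-3) = 38
λ ≈ 164/38 = 4.3158

λ ≈ 4.3158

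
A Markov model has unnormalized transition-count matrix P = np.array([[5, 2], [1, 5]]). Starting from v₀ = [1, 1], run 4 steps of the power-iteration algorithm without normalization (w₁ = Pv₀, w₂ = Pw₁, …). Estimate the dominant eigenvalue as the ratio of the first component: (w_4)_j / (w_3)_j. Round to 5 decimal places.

w1 = Pv₀ = (5·1 + 2·1; 1·1 + 5·1) = (7, 6)
w2 = Pw1 = (5·7 + 2·6; 1·7 + 5·6) = (47, 37)
w3 = Pw2 = (309, 232)
w4 = Pw3 = (2009, 1469)
Ratio at component: 2009 / 309 = 6.50162

λ ≈ 6.50162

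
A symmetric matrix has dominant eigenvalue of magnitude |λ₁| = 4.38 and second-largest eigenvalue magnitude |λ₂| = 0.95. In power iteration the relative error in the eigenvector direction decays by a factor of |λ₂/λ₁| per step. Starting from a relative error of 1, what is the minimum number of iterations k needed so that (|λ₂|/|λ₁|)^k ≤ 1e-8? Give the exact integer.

|λ₂/λ₁| = 0.95/4.38 = 0.21689
Need k ≥ ln(1e-8) / ln(0.21689) = -18.4207 / -1.5283 ≈ 12.053
Smallest integer k satisfying the bound: 13

13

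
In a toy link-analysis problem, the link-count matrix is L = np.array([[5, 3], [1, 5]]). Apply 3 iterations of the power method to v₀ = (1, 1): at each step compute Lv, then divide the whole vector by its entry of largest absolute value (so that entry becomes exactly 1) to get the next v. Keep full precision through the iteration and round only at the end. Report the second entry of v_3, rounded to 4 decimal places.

0.6139

Lv0 = (8.00000, 6.00000); divide by 8.00000 → v1 = (1.00000, 0.75000)
Lv1 = (7.25000, 4.75000); divide by 7.25000 → v2 = (1.00000, 0.65517)
Lv2 = (6.96552, 4.27586); divide by 6.96552 → v3 = (1.00000, 0.61386)
Requested entry of v3: 248/404 = 0.6139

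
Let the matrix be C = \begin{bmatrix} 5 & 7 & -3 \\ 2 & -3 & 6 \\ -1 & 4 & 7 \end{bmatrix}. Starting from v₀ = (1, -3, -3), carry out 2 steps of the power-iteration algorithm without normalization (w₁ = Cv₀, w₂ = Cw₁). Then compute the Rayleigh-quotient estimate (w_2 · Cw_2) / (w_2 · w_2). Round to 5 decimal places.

w1 = Cv₀ = (-7, -7, -34)
w2 = Cw1 = (18, -197, -259)
Cw2 = (-512, -927, -2619)
w2·Cw2 = 18·(-512) + (-197)·(-927) + (-259)·(-2619) = 851724; w2·w2 = 18·18 + (-197)·(-197) + (-259)·(-259) = 106214
λ ≈ 851724/106214 = 8.01894

8.01894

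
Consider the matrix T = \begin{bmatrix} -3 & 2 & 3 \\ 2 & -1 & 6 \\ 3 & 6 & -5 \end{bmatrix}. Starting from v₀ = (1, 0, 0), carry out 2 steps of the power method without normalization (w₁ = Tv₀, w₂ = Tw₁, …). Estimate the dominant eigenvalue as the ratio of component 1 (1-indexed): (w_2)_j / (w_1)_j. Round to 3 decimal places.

w1 = Tv₀ = (-3, 2, 3)
w2 = Tw1 = (22, 10, -12)
Ratio at component: 22 / -3 = -7.333

-7.333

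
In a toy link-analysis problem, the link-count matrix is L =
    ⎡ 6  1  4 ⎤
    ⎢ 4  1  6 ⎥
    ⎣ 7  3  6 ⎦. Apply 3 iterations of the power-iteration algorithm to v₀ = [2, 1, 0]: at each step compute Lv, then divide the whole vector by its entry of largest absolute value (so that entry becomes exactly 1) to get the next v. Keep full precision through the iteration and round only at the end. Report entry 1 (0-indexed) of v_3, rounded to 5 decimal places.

0.72668

Lv0 = (13.000000, 9.000000, 17.000000); divide by 17.000000 → v1 = (0.764706, 0.529412, 1.000000)
Lv1 = (9.117647, 9.588235, 12.941176); divide by 12.941176 → v2 = (0.704545, 0.740909, 1.000000)
Lv2 = (8.968182, 9.559091, 13.154545); divide by 13.154545 → v3 = (0.681755, 0.726676, 1.000000)
Requested entry of v3: 2103/2894 = 0.72668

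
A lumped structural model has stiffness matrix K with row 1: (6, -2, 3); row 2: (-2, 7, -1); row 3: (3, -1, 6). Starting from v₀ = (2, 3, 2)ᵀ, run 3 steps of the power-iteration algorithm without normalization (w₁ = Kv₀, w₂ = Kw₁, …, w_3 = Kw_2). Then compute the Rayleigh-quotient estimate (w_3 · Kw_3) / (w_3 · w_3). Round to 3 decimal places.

w1 = Kv₀ = (6·2 + (-2)·3 + 3·2; (-2)·2 + 7·3 + (-1)·2; 3·2 + (-1)·3 + 6·2) = (12, 15, 15)
w2 = Kw1 = (6·12 + (-2)·15 + 3·15; (-2)·12 + 7·15 + (-1)·15; 3·12 + (-1)·15 + 6·15) = (87, 66, 111)
w3 = Kw2 = (723, 177, 861)
Kw3 = (6567, -1068, 7158)
w3·Kw3 = 723·6567 + 177·(-1068) + 861·7158 = 10721943; w3·w3 = 723·723 + 177·177 + 861·861 = 1295379
λ ≈ 10721943/1295379 = 8.277

8.277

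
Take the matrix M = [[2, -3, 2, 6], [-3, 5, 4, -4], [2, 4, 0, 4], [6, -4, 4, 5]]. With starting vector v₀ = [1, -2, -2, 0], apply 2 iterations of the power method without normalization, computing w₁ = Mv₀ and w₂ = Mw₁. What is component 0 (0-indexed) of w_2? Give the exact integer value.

95

w1 = Mv₀ = (2·1 + (-3)·(-2) + 2·(-2) + 6·0; (-3)·1 + 5·(-2) + 4·(-2) + (-4)·0; 2·1 + 4·(-2) + 0·(-2) + 4·0; 6·1 + (-4)·(-2) + 4·(-2) + 5·0) = (4, -21, -6, 6)
w2 = Mw1 = (2·4 + (-3)·(-21) + 2·(-6) + 6·6; (-3)·4 + 5·(-21) + 4·(-6) + (-4)·6; 2·4 + 4·(-21) + 0·(-6) + 4·6; 6·4 + (-4)·(-21) + 4·(-6) + 5·6) = (95, -165, -52, 114)
The requested component of w2 is 95.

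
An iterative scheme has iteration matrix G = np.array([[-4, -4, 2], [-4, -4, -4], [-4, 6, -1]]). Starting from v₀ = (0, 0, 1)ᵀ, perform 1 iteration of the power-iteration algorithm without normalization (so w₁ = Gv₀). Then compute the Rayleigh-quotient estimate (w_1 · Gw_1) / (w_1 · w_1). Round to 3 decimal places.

λ ≈ -0.238

w1 = Gv₀ = ((-4)·0 + (-4)·0 + 2·1; (-4)·0 + (-4)·0 + (-4)·1; (-4)·0 + 6·0 + (-1)·1) = (2, -4, -1)
Gw1 = (6, 12, -31)
w1·Gw1 = 2·6 + (-4)·12 + (-1)·(-31) = -5; w1·w1 = 2·2 + (-4)·(-4) + (-1)·(-1) = 21
λ ≈ -5/21 = -0.238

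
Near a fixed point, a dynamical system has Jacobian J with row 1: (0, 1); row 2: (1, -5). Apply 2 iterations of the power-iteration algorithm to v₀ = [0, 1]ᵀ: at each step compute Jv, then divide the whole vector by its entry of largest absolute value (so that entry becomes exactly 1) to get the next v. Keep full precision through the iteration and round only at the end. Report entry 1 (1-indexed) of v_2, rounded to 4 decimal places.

Jv0 = (1.00000, -5.00000); divide by -5.00000 → v1 = (-0.20000, 1.00000)
Jv1 = (1.00000, -5.20000); divide by -5.20000 → v2 = (-0.19231, 1.00000)
Requested entry of v2: -5/26 = -0.1923

-0.1923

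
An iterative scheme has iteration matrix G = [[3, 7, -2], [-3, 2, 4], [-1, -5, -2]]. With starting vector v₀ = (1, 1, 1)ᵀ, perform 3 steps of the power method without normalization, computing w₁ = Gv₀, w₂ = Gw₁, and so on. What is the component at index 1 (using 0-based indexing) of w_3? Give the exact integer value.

-311

w1 = Gv₀ = (8, 3, -8)
w2 = Gw1 = (61, -50, -7)
w3 = Gw2 = (-153, -311, 203)
The requested component of w3 is -311.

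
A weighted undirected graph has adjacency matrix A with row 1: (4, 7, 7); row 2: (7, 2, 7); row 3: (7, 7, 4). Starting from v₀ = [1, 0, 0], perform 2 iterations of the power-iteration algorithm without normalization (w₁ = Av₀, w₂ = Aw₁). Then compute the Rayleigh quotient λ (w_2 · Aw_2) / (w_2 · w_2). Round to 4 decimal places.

w1 = Av₀ = (4·1 + 7·0 + 7·0; 7·1 + 2·0 + 7·0; 7·1 + 7·0 + 4·0) = (4, 7, 7)
w2 = Aw1 = (4·4 + 7·7 + 7·7; 7·4 + 2·7 + 7·7; 7·4 + 7·7 + 4·7) = (114, 91, 105)
Aw2 = (1828, 1715, 1855)
w2·Aw2 = 114·1828 + 91·1715 + 105·1855 = 559232; w2·w2 = 114·114 + 91·91 + 105·105 = 32302
λ ≈ 559232/32302 = 17.3126

λ ≈ 17.3126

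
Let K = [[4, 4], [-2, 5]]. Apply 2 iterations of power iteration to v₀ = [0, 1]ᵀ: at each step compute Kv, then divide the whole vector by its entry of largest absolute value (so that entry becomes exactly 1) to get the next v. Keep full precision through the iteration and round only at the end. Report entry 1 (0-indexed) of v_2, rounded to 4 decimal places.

Kv0 = (4.00000, 5.00000); divide by 5.00000 → v1 = (0.80000, 1.00000)
Kv1 = (7.20000, 3.40000); divide by 7.20000 → v2 = (1.00000, 0.47222)
Requested entry of v2: 17/36 = 0.4722

0.4722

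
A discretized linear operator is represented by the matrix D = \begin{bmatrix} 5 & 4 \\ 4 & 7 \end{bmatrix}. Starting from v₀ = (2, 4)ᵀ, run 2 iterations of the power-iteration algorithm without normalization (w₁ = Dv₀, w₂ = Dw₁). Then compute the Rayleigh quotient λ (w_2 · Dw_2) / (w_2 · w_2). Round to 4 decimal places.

w1 = Dv₀ = (26, 36)
w2 = Dw1 = (274, 356)
Dw2 = (2794, 3588)
w2·Dw2 = 274·2794 + 356·3588 = 2042884; w2·w2 = 274·274 + 356·356 = 201812
λ ≈ 2042884/201812 = 10.1227

λ ≈ 10.1227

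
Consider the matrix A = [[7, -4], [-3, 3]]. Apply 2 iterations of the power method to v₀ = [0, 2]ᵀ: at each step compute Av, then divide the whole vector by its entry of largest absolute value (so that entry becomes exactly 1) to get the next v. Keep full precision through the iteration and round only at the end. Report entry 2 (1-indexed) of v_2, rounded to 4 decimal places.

-0.5250

Av0 = (-8.00000, 6.00000); divide by -8.00000 → v1 = (1.00000, -0.75000)
Av1 = (10.00000, -5.25000); divide by 10.00000 → v2 = (1.00000, -0.52500)
Requested entry of v2: 42/-80 = -0.5250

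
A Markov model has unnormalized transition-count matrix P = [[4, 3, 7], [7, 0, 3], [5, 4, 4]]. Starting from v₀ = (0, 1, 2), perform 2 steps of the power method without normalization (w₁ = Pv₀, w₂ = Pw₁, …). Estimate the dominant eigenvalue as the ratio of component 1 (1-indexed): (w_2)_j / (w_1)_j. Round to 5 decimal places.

w1 = Pv₀ = (4·0 + 3·1 + 7·2; 7·0 + 0·1 + 3·2; 5·0 + 4·1 + 4·2) = (17, 6, 12)
w2 = Pw1 = (4·17 + 3·6 + 7·12; 7·17 + 0·6 + 3·12; 5·17 + 4·6 + 4·12) = (170, 155, 157)
Ratio at component: 170 / 17 = 10.00000

10.00000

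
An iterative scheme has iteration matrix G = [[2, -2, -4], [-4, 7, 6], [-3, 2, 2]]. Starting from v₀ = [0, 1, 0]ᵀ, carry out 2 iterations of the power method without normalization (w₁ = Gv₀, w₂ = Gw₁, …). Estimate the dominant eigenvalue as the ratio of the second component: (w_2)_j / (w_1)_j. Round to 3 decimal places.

w1 = Gv₀ = (-2, 7, 2)
w2 = Gw1 = (-26, 69, 24)
Ratio at component: 69 / 7 = 9.857

9.857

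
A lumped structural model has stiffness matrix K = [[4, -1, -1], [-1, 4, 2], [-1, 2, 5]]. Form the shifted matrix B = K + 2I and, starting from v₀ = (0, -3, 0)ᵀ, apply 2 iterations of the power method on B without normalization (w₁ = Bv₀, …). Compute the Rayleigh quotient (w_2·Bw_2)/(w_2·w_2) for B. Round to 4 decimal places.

8.7095

B = K + 2I has rows (6, -1, -1); (-1, 6, 2); (-1, 2, 7)
w1 = Bv₀ = (6·0 + (-1)·(-3) + (-1)·0; (-1)·0 + 6·(-3) + 2·0; (-1)·0 + 2·(-3) + 7·0) = (3, -18, -6)
w2 = Bw1 = (6·3 + (-1)·(-18) + (-1)·(-6); (-1)·3 + 6·(-18) + 2·(-6); (-1)·3 + 2·(-18) + 7·(-6)) = (42, -123, -81)
Bw2 = (456, -942, -855)
w2·Bw2 = 204273; w2·w2 = 23454; μ ≈ 204273/23454 = 8.7095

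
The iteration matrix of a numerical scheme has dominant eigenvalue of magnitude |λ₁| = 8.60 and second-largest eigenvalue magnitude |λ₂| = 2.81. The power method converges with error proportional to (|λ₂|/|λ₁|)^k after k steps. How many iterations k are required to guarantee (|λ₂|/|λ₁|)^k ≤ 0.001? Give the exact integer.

7

|λ₂/λ₁| = 2.81/8.60 = 0.32674
Need k ≥ ln(0.001) / ln(0.32674) = -6.9078 / -1.1186 ≈ 6.175
Smallest integer k satisfying the bound: 7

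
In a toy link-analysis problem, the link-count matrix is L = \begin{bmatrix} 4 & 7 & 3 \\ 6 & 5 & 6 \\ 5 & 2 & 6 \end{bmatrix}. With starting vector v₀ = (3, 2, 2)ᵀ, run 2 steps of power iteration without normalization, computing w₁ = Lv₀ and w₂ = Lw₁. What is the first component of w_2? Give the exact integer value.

w1 = Lv₀ = (4·3 + 7·2 + 3·2; 6·3 + 5·2 + 6·2; 5·3 + 2·2 + 6·2) = (32, 40, 31)
w2 = Lw1 = (4·32 + 7·40 + 3·31; 6·32 + 5·40 + 6·31; 5·32 + 2·40 + 6·31) = (501, 578, 426)
The requested component of w2 is 501.

501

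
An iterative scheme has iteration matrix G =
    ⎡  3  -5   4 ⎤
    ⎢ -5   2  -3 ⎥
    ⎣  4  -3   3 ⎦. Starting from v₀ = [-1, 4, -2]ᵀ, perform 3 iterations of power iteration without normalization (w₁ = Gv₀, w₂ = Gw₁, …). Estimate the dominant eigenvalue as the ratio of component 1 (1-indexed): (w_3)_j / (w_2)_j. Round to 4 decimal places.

λ ≈ 11.2717

w1 = Gv₀ = (-31, 19, -22)
w2 = Gw1 = (-276, 259, -247)
w3 = Gw2 = (-3111, 2639, -2622)
Ratio at component: -3111 / -276 = 11.2717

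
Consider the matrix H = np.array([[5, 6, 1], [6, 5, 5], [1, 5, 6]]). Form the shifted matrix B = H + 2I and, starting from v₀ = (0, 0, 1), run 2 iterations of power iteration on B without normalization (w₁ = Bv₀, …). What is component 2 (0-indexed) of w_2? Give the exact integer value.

B = H + 2I has rows (7, 6, 1); (6, 7, 5); (1, 5, 8)
w1 = Bv₀ = (7·0 + 6·0 + 1·1; 6·0 + 7·0 + 5·1; 1·0 + 5·0 + 8·1) = (1, 5, 8)
w2 = Bw1 = (7·1 + 6·5 + 1·8; 6·1 + 7·5 + 5·8; 1·1 + 5·5 + 8·8) = (45, 81, 90)
Requested component of w2: 90

90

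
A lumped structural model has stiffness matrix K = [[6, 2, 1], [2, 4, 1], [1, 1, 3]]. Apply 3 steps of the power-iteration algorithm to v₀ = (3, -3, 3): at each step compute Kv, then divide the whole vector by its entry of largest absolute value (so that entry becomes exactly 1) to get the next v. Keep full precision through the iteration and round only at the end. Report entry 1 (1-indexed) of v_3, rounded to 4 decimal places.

Kv0 = (15.00000, -3.00000, 9.00000); divide by 15.00000 → v1 = (1.00000, -0.20000, 0.60000)
Kv1 = (6.20000, 1.80000, 2.60000); divide by 6.20000 → v2 = (1.00000, 0.29032, 0.41935)
Kv2 = (7.00000, 3.58065, 2.54839); divide by 7.00000 → v3 = (1.00000, 0.51152, 0.36406)
Requested entry of v3: 651/651 = 1.0000

1.0000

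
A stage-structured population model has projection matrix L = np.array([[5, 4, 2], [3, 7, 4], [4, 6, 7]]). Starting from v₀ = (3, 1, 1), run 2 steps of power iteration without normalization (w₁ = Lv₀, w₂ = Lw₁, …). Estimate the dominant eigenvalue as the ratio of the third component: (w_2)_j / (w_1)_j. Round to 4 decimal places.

λ ≈ 15.1600

w1 = Lv₀ = (21, 20, 25)
w2 = Lw1 = (235, 303, 379)
Ratio at component: 379 / 25 = 15.1600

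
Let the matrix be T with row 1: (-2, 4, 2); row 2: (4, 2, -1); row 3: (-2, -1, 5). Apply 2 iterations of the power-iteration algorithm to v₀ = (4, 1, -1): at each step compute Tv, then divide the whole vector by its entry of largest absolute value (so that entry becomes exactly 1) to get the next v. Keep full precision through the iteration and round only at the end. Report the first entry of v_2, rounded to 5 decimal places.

Tv0 = (-6.000000, 19.000000, -14.000000); divide by 19.000000 → v1 = (-0.315789, 1.000000, -0.736842)
Tv1 = (3.157895, 1.473684, -4.052632); divide by -4.052632 → v2 = (-0.779221, -0.363636, 1.000000)
Requested entry of v2: 60/-77 = -0.77922

-0.77922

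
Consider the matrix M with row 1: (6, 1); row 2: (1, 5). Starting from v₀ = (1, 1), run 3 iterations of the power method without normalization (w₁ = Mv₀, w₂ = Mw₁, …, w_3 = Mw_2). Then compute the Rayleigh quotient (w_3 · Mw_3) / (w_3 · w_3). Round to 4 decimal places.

w1 = Mv₀ = (7, 6)
w2 = Mw1 = (48, 37)
w3 = Mw2 = (325, 233)
Mw3 = (2183, 1490)
w3·Mw3 = 325·2183 + 233·1490 = 1056645; w3·w3 = 325·325 + 233·233 = 159914
λ ≈ 1056645/159914 = 6.6076

6.6076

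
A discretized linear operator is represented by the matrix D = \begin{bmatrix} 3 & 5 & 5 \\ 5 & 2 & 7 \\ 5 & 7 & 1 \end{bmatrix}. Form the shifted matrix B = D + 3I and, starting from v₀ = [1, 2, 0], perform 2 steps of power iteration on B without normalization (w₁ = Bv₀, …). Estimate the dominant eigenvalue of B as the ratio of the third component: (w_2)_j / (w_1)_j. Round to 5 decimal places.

B = D + 3I has rows (6, 5, 5); (5, 5, 7); (5, 7, 4)
w1 = Bv₀ = (6·1 + 5·2 + 5·0; 5·1 + 5·2 + 7·0; 5·1 + 7·2 + 4·0) = (16, 15, 19)
w2 = Bw1 = (6·16 + 5·15 + 5·19; 5·16 + 5·15 + 7·19; 5·16 + 7·15 + 4·19) = (266, 288, 261)
Ratio: 261/19 = 13.73684

13.73684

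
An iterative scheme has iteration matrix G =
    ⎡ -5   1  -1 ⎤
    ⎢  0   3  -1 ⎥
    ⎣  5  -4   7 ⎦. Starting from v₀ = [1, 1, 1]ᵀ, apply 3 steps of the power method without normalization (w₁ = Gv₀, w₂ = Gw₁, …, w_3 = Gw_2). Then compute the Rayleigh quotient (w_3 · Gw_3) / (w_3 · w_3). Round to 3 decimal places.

λ ≈ 3.926

w1 = Gv₀ = ((-5)·1 + 1·1 + (-1)·1; 0·1 + 3·1 + (-1)·1; 5·1 + (-4)·1 + 7·1) = (-5, 2, 8)
w2 = Gw1 = ((-5)·(-5) + 1·2 + (-1)·8; 0·(-5) + 3·2 + (-1)·8; 5·(-5) + (-4)·2 + 7·8) = (19, -2, 23)
w3 = Gw2 = (-120, -29, 264)
Gw3 = (307, -351, 1364)
w3·Gw3 = (-120)·307 + (-29)·(-351) + 264·1364 = 333435; w3·w3 = (-120)·(-120) + (-29)·(-29) + 264·264 = 84937
λ ≈ 333435/84937 = 3.926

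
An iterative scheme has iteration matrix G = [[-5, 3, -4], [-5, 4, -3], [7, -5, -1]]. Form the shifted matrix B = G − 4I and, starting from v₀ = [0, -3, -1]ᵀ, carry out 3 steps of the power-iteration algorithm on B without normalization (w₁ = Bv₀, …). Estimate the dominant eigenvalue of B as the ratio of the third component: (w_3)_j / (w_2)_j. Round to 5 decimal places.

-4.95333

B = G − 4I has rows (-9, 3, -4); (-5, 0, -3); (7, -5, -5)
w1 = Bv₀ = ((-9)·0 + 3·(-3) + (-4)·(-1); (-5)·0 + 0·(-3) + (-3)·(-1); 7·0 + (-5)·(-3) + (-5)·(-1)) = (-5, 3, 20)
w2 = Bw1 = ((-9)·(-5) + 3·3 + (-4)·20; (-5)·(-5) + 0·3 + (-3)·20; 7·(-5) + (-5)·3 + (-5)·20) = (-26, -35, -150)
w3 = Bw2 = (729, 580, 743)
Ratio: 743/-150 = -4.95333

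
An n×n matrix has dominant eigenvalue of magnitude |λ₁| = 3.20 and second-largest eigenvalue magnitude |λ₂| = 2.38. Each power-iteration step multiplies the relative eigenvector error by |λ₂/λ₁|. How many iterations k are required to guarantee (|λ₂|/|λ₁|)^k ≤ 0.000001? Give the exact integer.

|λ₂/λ₁| = 2.38/3.20 = 0.74375
Need k ≥ ln(0.000001) / ln(0.74375) = -13.8155 / -0.2961 ≈ 46.666
Smallest integer k satisfying the bound: 47

47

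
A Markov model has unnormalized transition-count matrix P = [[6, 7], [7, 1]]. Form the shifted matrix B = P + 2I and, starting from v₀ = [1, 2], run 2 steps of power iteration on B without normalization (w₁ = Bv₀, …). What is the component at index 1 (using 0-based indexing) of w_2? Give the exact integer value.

B = P + 2I has rows (8, 7); (7, 3)
w1 = Bv₀ = (8·1 + 7·2; 7·1 + 3·2) = (22, 13)
w2 = Bw1 = (8·22 + 7·13; 7·22 + 3·13) = (267, 193)
Requested component of w2: 193

193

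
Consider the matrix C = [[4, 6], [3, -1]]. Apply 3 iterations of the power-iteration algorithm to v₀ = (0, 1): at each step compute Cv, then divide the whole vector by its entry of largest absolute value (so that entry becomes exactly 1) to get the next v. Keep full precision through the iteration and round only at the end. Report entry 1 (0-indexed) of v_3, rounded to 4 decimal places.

0.1882

Cv0 = (6.00000, -1.00000); divide by 6.00000 → v1 = (1.00000, -0.16667)
Cv1 = (3.00000, 3.16667); divide by 3.16667 → v2 = (0.94737, 1.00000)
Cv2 = (9.78947, 1.84211); divide by 9.78947 → v3 = (1.00000, 0.18817)
Requested entry of v3: 35/186 = 0.1882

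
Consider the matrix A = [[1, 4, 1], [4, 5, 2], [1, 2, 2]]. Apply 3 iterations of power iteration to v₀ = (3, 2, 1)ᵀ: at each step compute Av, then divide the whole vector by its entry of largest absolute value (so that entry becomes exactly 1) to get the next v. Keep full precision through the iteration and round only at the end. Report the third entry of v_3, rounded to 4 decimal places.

Av0 = (12.00000, 24.00000, 9.00000); divide by 24.00000 → v1 = (0.50000, 1.00000, 0.37500)
Av1 = (4.87500, 7.75000, 3.25000); divide by 7.75000 → v2 = (0.62903, 1.00000, 0.41935)
Av2 = (5.04839, 8.35484, 3.46774); divide by 8.35484 → v3 = (0.60425, 1.00000, 0.41506)
Requested entry of v3: 645/1554 = 0.4151

0.4151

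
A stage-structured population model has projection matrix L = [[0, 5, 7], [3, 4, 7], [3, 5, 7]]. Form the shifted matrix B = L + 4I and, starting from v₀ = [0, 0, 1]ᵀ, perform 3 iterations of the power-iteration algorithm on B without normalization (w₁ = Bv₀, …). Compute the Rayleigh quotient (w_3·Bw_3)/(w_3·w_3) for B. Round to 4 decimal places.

B = L + 4I has rows (4, 5, 7); (3, 8, 7); (3, 5, 11)
w1 = Bv₀ = (4·0 + 5·0 + 7·1; 3·0 + 8·0 + 7·1; 3·0 + 5·0 + 11·1) = (7, 7, 11)
w2 = Bw1 = (4·7 + 5·7 + 7·11; 3·7 + 8·7 + 7·11; 3·7 + 5·7 + 11·11) = (140, 154, 177)
w3 = Bw2 = (2569, 2891, 3137)
Bw3 = (46690, 52794, 56669)
w3·Bw3 = 450344717; w3·w3 = 24798411; μ ≈ 450344717/24798411 = 18.1602

μ ≈ 18.1602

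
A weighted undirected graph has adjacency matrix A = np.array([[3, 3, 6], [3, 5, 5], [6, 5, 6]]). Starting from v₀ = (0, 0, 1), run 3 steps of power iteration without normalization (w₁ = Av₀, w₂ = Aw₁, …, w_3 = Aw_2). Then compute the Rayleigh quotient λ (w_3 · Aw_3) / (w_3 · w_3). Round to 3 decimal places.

14.299

w1 = Av₀ = (3·0 + 3·0 + 6·1; 3·0 + 5·0 + 5·1; 6·0 + 5·0 + 6·1) = (6, 5, 6)
w2 = Aw1 = (3·6 + 3·5 + 6·6; 3·6 + 5·5 + 5·6; 6·6 + 5·5 + 6·6) = (69, 73, 97)
w3 = Aw2 = (1008, 1057, 1361)
Aw3 = (14361, 15114, 19499)
w3·Aw3 = 1008·14361 + 1057·15114 + 1361·19499 = 56989525; w3·w3 = 1008·1008 + 1057·1057 + 1361·1361 = 3985634
λ ≈ 56989525/3985634 = 14.299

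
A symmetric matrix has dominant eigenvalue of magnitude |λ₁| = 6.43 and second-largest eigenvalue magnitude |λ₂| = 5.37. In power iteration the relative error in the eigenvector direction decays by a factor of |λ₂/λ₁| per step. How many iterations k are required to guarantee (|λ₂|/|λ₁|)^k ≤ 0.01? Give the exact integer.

26

|λ₂/λ₁| = 5.37/6.43 = 0.83515
Need k ≥ ln(0.01) / ln(0.83515) = -4.6052 / -0.1801 ≈ 25.563
Smallest integer k satisfying the bound: 26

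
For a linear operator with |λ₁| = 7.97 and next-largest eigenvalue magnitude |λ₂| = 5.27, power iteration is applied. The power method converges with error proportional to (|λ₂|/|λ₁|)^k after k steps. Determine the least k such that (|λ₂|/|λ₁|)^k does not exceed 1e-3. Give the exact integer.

|λ₂/λ₁| = 5.27/7.97 = 0.66123
Need k ≥ ln(1e-3) / ln(0.66123) = -6.9078 / -0.4137 ≈ 16.699
Smallest integer k satisfying the bound: 17

17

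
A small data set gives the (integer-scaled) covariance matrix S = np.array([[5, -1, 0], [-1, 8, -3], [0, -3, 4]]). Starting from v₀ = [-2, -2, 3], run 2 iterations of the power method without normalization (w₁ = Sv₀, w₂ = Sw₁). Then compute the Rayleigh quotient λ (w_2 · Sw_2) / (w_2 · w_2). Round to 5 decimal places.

9.45571

w1 = Sv₀ = (5·(-2) + (-1)·(-2) + 0·3; (-1)·(-2) + 8·(-2) + (-3)·3; 0·(-2) + (-3)·(-2) + 4·3) = (-8, -23, 18)
w2 = Sw1 = (5·(-8) + (-1)·(-23) + 0·18; (-1)·(-8) + 8·(-23) + (-3)·18; 0·(-8) + (-3)·(-23) + 4·18) = (-17, -230, 141)
Sw2 = (145, -2246, 1254)
w2·Sw2 = (-17)·145 + (-230)·(-2246) + 141·1254 = 690929; w2·w2 = (-17)·(-17) + (-230)·(-230) + 141·141 = 73070
λ ≈ 690929/73070 = 9.45571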